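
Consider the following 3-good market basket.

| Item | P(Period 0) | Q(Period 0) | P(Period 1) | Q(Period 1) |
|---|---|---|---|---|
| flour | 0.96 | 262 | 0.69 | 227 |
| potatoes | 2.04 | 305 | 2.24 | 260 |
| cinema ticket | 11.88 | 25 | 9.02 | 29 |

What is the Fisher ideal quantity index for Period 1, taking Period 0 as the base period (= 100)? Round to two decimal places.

92.59

Laspeyres component (base-period weights):
ΣP(Period 0)Q(Period 1) = 0.96×227 + 2.04×260 + 11.88×29 = 217.92 + 530.4 + 344.52 = 1092.84
ΣP(Period 0)Q(Period 0) = 0.96×262 + 2.04×305 + 11.88×25 = 251.52 + 622.2 + 297 = 1170.72
L = 1092.84 / 1170.72 × 100 = 93.3477
Paasche component (current-period weights):
ΣP(Period 1)Q(Period 1) = 0.69×227 + 2.24×260 + 9.02×29 = 156.63 + 582.4 + 261.58 = 1000.61
ΣP(Period 1)Q(Period 0) = 0.69×262 + 2.24×305 + 9.02×25 = 180.78 + 683.2 + 225.5 = 1089.48
P = 1000.61 / 1089.48 × 100 = 91.8429
Fisher = √(L × P) = √(93.3477 × 91.8429) = 92.5922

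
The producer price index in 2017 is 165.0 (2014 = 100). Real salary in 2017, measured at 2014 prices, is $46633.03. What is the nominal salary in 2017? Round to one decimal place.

Nominal = Real × (Index/100) = 46633.03 × (165.0/100)
        = 46633.03 × 1.650 = 76944.4995

76944.5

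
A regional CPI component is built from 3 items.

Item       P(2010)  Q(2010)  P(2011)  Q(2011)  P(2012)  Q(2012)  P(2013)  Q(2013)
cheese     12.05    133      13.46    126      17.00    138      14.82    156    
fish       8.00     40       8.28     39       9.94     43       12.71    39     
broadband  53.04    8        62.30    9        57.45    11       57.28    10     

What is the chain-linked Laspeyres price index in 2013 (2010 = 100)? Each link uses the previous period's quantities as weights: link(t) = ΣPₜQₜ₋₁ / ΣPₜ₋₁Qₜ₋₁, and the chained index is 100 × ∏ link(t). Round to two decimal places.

Link 2010→2011:
ΣP(2011)Q(2010) = 13.46×133 + 8.28×40 + 62.30×8 = 1790.18 + 331.2 + 498.4 = 2619.78
ΣP(2010)Q(2010) = 12.05×133 + 8.00×40 + 53.04×8 = 1602.65 + 320 + 424.32 = 2346.97
link = 2619.78/2346.97 = 1.116239
Link 2011→2012:
ΣP(2012)Q(2011) = 17.00×126 + 9.94×39 + 57.45×9 = 2142 + 387.66 + 517.05 = 3046.71
ΣP(2011)Q(2011) = 13.46×126 + 8.28×39 + 62.30×9 = 1695.96 + 322.92 + 560.7 = 2579.58
link = 3046.71/2579.58 = 1.181088
Link 2012→2013:
ΣP(2013)Q(2012) = 14.82×138 + 12.71×43 + 57.28×11 = 2045.16 + 546.53 + 630.08 = 3221.77
ΣP(2012)Q(2012) = 17.00×138 + 9.94×43 + 57.45×11 = 2346 + 427.42 + 631.95 = 3405.37
link = 3221.77/3405.37 = 0.946085
Chained index = 100 × 1.116239 × 1.181088 × 0.946085 = 124.7296

124.73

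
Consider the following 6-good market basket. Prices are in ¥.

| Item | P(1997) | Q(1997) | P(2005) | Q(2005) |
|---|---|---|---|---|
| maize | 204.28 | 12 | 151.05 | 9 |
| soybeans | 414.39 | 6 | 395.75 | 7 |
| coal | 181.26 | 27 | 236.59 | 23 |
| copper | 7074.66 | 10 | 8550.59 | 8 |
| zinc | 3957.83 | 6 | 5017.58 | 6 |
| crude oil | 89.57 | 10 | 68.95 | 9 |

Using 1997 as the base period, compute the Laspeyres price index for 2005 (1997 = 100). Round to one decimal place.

Laspeyres price index uses base-period quantities as weights.
ΣP(2005)·Q(1997) = 151.05×12 + 395.75×6 + 236.59×27 + 8550.59×10 + 5017.58×6 + 68.95×10 = 1812.6 + 2374.5 + 6387.93 + 85505.9 + 30105.48 + 689.5 = 126875.91
ΣP(1997)·Q(1997) = 204.28×12 + 414.39×6 + 181.26×27 + 7074.66×10 + 3957.83×6 + 89.57×10 = 2451.36 + 2486.34 + 4894.02 + 70746.6 + 23746.98 + 895.7 = 105221
Index = 126875.91 / 105221 × 100 = 120.5804

120.6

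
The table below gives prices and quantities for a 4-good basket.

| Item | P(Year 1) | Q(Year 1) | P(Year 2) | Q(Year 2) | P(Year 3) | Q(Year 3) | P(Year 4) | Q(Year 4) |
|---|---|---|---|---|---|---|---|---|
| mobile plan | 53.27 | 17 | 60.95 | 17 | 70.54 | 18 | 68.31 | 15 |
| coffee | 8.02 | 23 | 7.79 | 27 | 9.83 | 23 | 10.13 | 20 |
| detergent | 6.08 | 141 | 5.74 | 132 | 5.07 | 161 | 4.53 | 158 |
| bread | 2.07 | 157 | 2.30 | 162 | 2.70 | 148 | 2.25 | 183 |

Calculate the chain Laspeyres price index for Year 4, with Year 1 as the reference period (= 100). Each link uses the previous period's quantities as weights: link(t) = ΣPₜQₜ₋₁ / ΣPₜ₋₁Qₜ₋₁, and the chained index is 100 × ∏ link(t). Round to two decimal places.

105.76

Link Year 1→Year 2:
ΣP(Year 2)Q(Year 1) = 60.95×17 + 7.79×23 + 5.74×141 + 2.30×157 = 1036.15 + 179.17 + 809.34 + 361.1 = 2385.76
ΣP(Year 1)Q(Year 1) = 53.27×17 + 8.02×23 + 6.08×141 + 2.07×157 = 905.59 + 184.46 + 857.28 + 324.99 = 2272.32
link = 2385.76/2272.32 = 1.049923
Link Year 2→Year 3:
ΣP(Year 3)Q(Year 2) = 70.54×17 + 9.83×27 + 5.07×132 + 2.70×162 = 1199.18 + 265.41 + 669.24 + 437.4 = 2571.23
ΣP(Year 2)Q(Year 2) = 60.95×17 + 7.79×27 + 5.74×132 + 2.30×162 = 1036.15 + 210.33 + 757.68 + 372.6 = 2376.76
link = 2571.23/2376.76 = 1.081821
Link Year 3→Year 4:
ΣP(Year 4)Q(Year 3) = 68.31×18 + 10.13×23 + 4.53×161 + 2.25×148 = 1229.58 + 232.99 + 729.33 + 333 = 2524.9
ΣP(Year 3)Q(Year 3) = 70.54×18 + 9.83×23 + 5.07×161 + 2.70×148 = 1269.72 + 226.09 + 816.27 + 399.6 = 2711.68
link = 2524.9/2711.68 = 0.931120
Chained index = 100 × 1.049923 × 1.081821 × 0.931120 = 105.7593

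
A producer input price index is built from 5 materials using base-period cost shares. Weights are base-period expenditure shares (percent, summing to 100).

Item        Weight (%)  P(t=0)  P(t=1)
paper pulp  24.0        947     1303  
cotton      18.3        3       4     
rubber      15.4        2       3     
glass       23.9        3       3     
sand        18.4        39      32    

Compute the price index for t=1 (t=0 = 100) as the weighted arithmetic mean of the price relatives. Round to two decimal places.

paper pulp: 24.0 × (1303/947) = 24.0 × 1.375924 = 33.0222
cotton: 18.3 × (4/3) = 18.3 × 1.333333 = 24.4000
rubber: 15.4 × (3/2) = 15.4 × 1.500000 = 23.1000
glass: 23.9 × (3/3) = 23.9 × 1.000000 = 23.9000
sand: 18.4 × (32/39) = 18.4 × 0.820513 = 15.0974
Index = Σ wᵢ·(p₁ᵢ/p₀ᵢ) = 33.0222 + 24.4000 + 23.1000 + 23.9000 + 15.0974 = 119.5196

119.52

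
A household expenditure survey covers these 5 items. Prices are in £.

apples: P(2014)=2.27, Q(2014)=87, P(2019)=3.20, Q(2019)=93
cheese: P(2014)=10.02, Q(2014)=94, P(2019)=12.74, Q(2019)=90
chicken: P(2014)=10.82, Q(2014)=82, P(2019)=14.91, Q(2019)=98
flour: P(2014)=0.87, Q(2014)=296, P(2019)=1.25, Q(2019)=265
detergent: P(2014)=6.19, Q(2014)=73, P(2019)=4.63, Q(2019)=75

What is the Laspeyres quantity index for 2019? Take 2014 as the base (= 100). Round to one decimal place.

Laspeyres quantity index uses base-period prices as weights.
ΣP(2014)·Q(2019) = 2.27×93 + 10.02×90 + 10.82×98 + 0.87×265 + 6.19×75 = 211.11 + 901.8 + 1060.36 + 230.55 + 464.25 = 2868.07
ΣP(2014)·Q(2014) = 2.27×87 + 10.02×94 + 10.82×82 + 0.87×296 + 6.19×73 = 197.49 + 941.88 + 887.24 + 257.52 + 451.87 = 2736
Index = 2868.07 / 2736 × 100 = 104.8271

104.8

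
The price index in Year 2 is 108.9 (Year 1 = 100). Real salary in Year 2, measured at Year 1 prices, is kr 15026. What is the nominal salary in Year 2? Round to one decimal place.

16363.3

Nominal = Real × (Index/100) = 15026 × (108.9/100)
        = 15026 × 1.089 = 16363.3140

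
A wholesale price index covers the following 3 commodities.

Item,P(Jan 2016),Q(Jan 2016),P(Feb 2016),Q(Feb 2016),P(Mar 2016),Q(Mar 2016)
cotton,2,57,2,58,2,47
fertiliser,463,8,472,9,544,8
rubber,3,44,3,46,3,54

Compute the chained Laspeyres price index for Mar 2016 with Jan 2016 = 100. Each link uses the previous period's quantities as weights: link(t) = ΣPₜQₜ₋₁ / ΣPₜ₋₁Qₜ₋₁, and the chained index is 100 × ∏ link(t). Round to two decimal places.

116.48

Link Jan 2016→Feb 2016:
ΣP(Feb 2016)Q(Jan 2016) = 2×57 + 472×8 + 3×44 = 114 + 3776 + 132 = 4022
ΣP(Jan 2016)Q(Jan 2016) = 2×57 + 463×8 + 3×44 = 114 + 3704 + 132 = 3950
link = 4022/3950 = 1.018228
Link Feb 2016→Mar 2016:
ΣP(Mar 2016)Q(Feb 2016) = 2×58 + 544×9 + 3×46 = 116 + 4896 + 138 = 5150
ΣP(Feb 2016)Q(Feb 2016) = 2×58 + 472×9 + 3×46 = 116 + 4248 + 138 = 4502
link = 5150/4502 = 1.143936
Chained index = 100 × 1.018228 × 1.143936 = 116.4788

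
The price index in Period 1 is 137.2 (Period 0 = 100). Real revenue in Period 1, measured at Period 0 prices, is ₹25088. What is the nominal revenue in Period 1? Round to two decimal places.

34420.74

Nominal = Real × (Index/100) = 25088 × (137.2/100)
        = 25088 × 1.372 = 34420.7360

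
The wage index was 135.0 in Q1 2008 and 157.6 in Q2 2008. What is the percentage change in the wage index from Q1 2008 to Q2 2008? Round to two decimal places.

16.74%

Change = (157.6 − 135.0) / 135.0 × 100
       = 22.6 / 135.0 × 100 = 16.7407%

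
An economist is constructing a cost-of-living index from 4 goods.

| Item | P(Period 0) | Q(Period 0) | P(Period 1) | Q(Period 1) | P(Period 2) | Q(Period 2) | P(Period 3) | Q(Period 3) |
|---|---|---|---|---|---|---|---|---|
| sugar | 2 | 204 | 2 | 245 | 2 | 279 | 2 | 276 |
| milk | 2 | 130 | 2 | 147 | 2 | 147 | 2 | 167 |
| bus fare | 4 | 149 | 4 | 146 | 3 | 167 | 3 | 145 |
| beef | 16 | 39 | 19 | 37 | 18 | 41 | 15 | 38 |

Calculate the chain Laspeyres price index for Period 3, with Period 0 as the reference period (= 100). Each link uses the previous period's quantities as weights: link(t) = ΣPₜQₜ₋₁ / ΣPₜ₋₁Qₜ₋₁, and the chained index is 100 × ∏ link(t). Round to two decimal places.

Link Period 0→Period 1:
ΣP(Period 1)Q(Period 0) = 2×204 + 2×130 + 4×149 + 19×39 = 408 + 260 + 596 + 741 = 2005
ΣP(Period 0)Q(Period 0) = 2×204 + 2×130 + 4×149 + 16×39 = 408 + 260 + 596 + 624 = 1888
link = 2005/1888 = 1.061970
Link Period 1→Period 2:
ΣP(Period 2)Q(Period 1) = 2×245 + 2×147 + 3×146 + 18×37 = 490 + 294 + 438 + 666 = 1888
ΣP(Period 1)Q(Period 1) = 2×245 + 2×147 + 4×146 + 19×37 = 490 + 294 + 584 + 703 = 2071
link = 1888/2071 = 0.911637
Link Period 2→Period 3:
ΣP(Period 3)Q(Period 2) = 2×279 + 2×147 + 3×167 + 15×41 = 558 + 294 + 501 + 615 = 1968
ΣP(Period 2)Q(Period 2) = 2×279 + 2×147 + 3×167 + 18×41 = 558 + 294 + 501 + 738 = 2091
link = 1968/2091 = 0.941176
Chained index = 100 × 1.061970 × 0.911637 × 0.941176 = 91.1182

91.12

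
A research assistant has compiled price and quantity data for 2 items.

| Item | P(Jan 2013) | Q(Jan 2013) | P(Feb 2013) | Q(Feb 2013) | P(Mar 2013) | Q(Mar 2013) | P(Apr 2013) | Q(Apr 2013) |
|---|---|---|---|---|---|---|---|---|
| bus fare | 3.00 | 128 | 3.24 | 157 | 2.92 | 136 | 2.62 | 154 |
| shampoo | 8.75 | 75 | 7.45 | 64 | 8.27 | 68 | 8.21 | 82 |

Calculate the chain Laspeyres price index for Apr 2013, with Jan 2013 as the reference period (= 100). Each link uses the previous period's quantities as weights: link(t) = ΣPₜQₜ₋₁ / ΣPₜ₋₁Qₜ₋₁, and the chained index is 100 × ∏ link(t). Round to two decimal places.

89.41

Link Jan 2013→Feb 2013:
ΣP(Feb 2013)Q(Jan 2013) = 3.24×128 + 7.45×75 = 414.72 + 558.75 = 973.47
ΣP(Jan 2013)Q(Jan 2013) = 3.00×128 + 8.75×75 = 384 + 656.25 = 1040.25
link = 973.47/1040.25 = 0.935804
Link Feb 2013→Mar 2013:
ΣP(Mar 2013)Q(Feb 2013) = 2.92×157 + 8.27×64 = 458.44 + 529.28 = 987.72
ΣP(Feb 2013)Q(Feb 2013) = 3.24×157 + 7.45×64 = 508.68 + 476.8 = 985.48
link = 987.72/985.48 = 1.002273
Link Mar 2013→Apr 2013:
ΣP(Apr 2013)Q(Mar 2013) = 2.62×136 + 8.21×68 = 356.32 + 558.28 = 914.6
ΣP(Mar 2013)Q(Mar 2013) = 2.92×136 + 8.27×68 = 397.12 + 562.36 = 959.48
link = 914.6/959.48 = 0.953225
Chained index = 100 × 0.935804 × 1.002273 × 0.953225 = 89.4059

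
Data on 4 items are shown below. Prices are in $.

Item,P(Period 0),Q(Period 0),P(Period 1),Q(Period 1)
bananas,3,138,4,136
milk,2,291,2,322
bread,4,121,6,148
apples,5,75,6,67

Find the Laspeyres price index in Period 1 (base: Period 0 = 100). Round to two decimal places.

Laspeyres price index uses base-period quantities as weights.
ΣP(Period 1)·Q(Period 0) = 4×138 + 2×291 + 6×121 + 6×75 = 552 + 582 + 726 + 450 = 2310
ΣP(Period 0)·Q(Period 0) = 3×138 + 2×291 + 4×121 + 5×75 = 414 + 582 + 484 + 375 = 1855
Index = 2310 / 1855 × 100 = 124.5283

124.53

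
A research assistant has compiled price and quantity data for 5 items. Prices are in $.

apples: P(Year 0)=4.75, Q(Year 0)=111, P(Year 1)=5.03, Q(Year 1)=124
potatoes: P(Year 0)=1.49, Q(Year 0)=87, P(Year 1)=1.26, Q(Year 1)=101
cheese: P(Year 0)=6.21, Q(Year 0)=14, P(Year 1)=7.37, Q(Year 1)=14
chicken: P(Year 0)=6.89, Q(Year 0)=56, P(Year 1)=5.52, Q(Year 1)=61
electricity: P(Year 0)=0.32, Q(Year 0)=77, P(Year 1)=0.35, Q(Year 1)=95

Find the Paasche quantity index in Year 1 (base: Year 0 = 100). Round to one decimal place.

Paasche quantity index uses current-period prices as weights.
ΣP(Year 1)·Q(Year 1) = 5.03×124 + 1.26×101 + 7.37×14 + 5.52×61 + 0.35×95 = 623.72 + 127.26 + 103.18 + 336.72 + 33.25 = 1224.13
ΣP(Year 1)·Q(Year 0) = 5.03×111 + 1.26×87 + 7.37×14 + 5.52×56 + 0.35×77 = 558.33 + 109.62 + 103.18 + 309.12 + 26.95 = 1107.2
Index = 1224.13 / 1107.2 × 100 = 110.5609

110.6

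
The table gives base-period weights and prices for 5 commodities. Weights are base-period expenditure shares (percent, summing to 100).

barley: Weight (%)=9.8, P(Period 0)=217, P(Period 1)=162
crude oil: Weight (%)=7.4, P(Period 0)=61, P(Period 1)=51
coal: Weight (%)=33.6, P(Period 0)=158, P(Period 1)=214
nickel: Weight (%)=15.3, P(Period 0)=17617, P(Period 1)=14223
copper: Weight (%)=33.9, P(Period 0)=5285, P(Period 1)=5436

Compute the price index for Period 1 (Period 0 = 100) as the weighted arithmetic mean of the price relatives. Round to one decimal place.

barley: 9.8 × (162/217) = 9.8 × 0.746544 = 7.3161
crude oil: 7.4 × (51/61) = 7.4 × 0.836066 = 6.1869
coal: 33.6 × (214/158) = 33.6 × 1.354430 = 45.5089
nickel: 15.3 × (14223/17617) = 15.3 × 0.807345 = 12.3524
copper: 33.9 × (5436/5285) = 33.9 × 1.028571 = 34.8686
Index = Σ wᵢ·(p₁ᵢ/p₀ᵢ) = 7.3161 + 6.1869 + 45.5089 + 12.3524 + 34.8686 = 106.2328

106.2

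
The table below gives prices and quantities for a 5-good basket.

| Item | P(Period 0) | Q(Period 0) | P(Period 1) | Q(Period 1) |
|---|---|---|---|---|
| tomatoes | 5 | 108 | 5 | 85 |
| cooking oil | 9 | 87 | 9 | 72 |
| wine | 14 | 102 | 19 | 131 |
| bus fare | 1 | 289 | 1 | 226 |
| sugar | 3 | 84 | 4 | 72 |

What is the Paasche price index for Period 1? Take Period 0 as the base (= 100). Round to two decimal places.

Paasche price index uses current-period quantities as weights.
ΣP(Period 1)·Q(Period 1) = 5×85 + 9×72 + 19×131 + 1×226 + 4×72 = 425 + 648 + 2489 + 226 + 288 = 4076
ΣP(Period 0)·Q(Period 1) = 5×85 + 9×72 + 14×131 + 1×226 + 3×72 = 425 + 648 + 1834 + 226 + 216 = 3349
Index = 4076 / 3349 × 100 = 121.7080

121.71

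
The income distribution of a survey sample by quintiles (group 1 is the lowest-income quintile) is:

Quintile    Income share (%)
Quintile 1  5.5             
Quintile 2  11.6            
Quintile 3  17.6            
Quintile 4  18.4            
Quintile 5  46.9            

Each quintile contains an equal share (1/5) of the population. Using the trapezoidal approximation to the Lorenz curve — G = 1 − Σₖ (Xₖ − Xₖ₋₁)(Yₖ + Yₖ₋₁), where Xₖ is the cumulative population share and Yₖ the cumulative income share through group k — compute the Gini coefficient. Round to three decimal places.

0.358

Cumulative income shares Yₖ: 0.0550, 0.1710, 0.3470, 0.5310, 1.0000
Σ (Xₖ−Xₖ₋₁)(Yₖ+Yₖ₋₁) = (1/5)(0.0550+0.0000) + (1/5)(0.1710+0.0550) + (1/5)(0.3470+0.1710) + (1/5)(0.5310+0.3470) + (1/5)(1.0000+0.5310)
  = 0.0110 + 0.0452 + 0.1036 + 0.1756 + 0.3062 = 0.6416
G = 1 − 0.6416 = 0.3584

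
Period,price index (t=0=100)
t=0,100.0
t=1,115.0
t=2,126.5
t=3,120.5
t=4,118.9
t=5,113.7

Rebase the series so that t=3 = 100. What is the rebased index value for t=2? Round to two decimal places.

Rebased(t=2) = 126.5 / 120.5 × 100 = 104.9793

104.98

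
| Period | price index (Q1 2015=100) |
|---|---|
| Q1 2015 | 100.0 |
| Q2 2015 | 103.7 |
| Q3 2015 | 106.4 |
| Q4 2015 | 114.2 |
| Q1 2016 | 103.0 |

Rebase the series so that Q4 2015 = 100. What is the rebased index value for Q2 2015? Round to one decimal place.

90.8

Rebased(Q2 2015) = 103.7 / 114.2 × 100 = 90.8056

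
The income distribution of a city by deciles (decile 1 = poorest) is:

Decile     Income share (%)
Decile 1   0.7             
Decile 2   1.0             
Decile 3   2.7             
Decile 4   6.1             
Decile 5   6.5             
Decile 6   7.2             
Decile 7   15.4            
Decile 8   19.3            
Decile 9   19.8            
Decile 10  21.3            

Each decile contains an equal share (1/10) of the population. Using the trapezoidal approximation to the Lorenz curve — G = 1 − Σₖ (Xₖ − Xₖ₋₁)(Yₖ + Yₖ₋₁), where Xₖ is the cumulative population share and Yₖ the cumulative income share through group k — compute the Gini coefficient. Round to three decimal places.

Cumulative income shares Yₖ: 0.0070, 0.0170, 0.0440, 0.1050, 0.1700, 0.2420, 0.3960, 0.5890, 0.7870, 1.0000
Σ (Xₖ−Xₖ₋₁)(Yₖ+Yₖ₋₁) = (1/10)(0.0070+0.0000) + (1/10)(0.0170+0.0070) + (1/10)(0.0440+0.0170) + (1/10)(0.1050+0.0440) + (1/10)(0.1700+0.1050) + (1/10)(0.2420+0.1700) + (1/10)(0.3960+0.2420) + (1/10)(0.5890+0.3960) + (1/10)(0.7870+0.5890) + (1/10)(1.0000+0.7870)
  = 0.0007 + 0.0024 + 0.0061 + 0.0149 + 0.0275 + 0.0412 + 0.0638 + 0.0985 + 0.1376 + 0.1787 = 0.5714
G = 1 − 0.5714 = 0.4286

0.429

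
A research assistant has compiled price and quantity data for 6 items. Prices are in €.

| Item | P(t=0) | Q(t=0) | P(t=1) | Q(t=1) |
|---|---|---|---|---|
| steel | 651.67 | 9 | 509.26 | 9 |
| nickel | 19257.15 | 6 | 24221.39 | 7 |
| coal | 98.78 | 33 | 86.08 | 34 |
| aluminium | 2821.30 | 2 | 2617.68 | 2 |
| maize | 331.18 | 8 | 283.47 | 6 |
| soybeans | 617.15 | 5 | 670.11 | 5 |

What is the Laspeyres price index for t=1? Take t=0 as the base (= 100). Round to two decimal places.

120.26

Laspeyres price index uses base-period quantities as weights.
ΣP(t=1)·Q(t=0) = 509.26×9 + 24221.39×6 + 86.08×33 + 2617.68×2 + 283.47×8 + 670.11×5 = 4583.34 + 145328.34 + 2840.64 + 5235.36 + 2267.76 + 3350.55 = 163605.99
ΣP(t=0)·Q(t=0) = 651.67×9 + 19257.15×6 + 98.78×33 + 2821.30×2 + 331.18×8 + 617.15×5 = 5865.03 + 115542.9 + 3259.74 + 5642.6 + 2649.44 + 3085.75 = 136045.46
Index = 163605.99 / 136045.46 × 100 = 120.2583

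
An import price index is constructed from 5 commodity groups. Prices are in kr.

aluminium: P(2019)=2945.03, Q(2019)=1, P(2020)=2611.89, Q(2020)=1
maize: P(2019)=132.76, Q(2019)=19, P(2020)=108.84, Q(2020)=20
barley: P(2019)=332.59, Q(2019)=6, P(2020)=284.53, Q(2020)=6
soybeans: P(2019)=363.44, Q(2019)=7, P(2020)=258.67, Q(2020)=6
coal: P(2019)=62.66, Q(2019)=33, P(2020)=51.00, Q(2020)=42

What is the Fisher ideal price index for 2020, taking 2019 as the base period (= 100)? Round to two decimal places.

Laspeyres component (base-period weights):
ΣP(2020)Q(2019) = 2611.89×1 + 108.84×19 + 284.53×6 + 258.67×7 + 51.00×33 = 2611.89 + 2067.96 + 1707.18 + 1810.69 + 1683 = 9880.72
ΣP(2019)Q(2019) = 2945.03×1 + 132.76×19 + 332.59×6 + 363.44×7 + 62.66×33 = 2945.03 + 2522.44 + 1995.54 + 2544.08 + 2067.78 = 12074.87
L = 9880.72 / 12074.87 × 100 = 81.8288
Paasche component (current-period weights):
ΣP(2020)Q(2020) = 2611.89×1 + 108.84×20 + 284.53×6 + 258.67×6 + 51.00×42 = 2611.89 + 2176.8 + 1707.18 + 1552.02 + 2142 = 10189.89
ΣP(2019)Q(2020) = 2945.03×1 + 132.76×20 + 332.59×6 + 363.44×6 + 62.66×42 = 2945.03 + 2655.2 + 1995.54 + 2180.64 + 2631.72 = 12408.13
P = 10189.89 / 12408.13 × 100 = 82.1227
Fisher = √(L × P) = √(81.8288 × 82.1227) = 81.9756

81.98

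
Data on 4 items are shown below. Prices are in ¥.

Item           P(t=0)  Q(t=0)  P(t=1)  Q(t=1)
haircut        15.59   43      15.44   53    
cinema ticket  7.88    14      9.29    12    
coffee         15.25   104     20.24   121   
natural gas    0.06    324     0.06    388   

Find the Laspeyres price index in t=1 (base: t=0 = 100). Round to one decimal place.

Laspeyres price index uses base-period quantities as weights.
ΣP(t=1)·Q(t=0) = 15.44×43 + 9.29×14 + 20.24×104 + 0.06×324 = 663.92 + 130.06 + 2104.96 + 19.44 = 2918.38
ΣP(t=0)·Q(t=0) = 15.59×43 + 7.88×14 + 15.25×104 + 0.06×324 = 670.37 + 110.32 + 1586 + 19.44 = 2386.13
Index = 2918.38 / 2386.13 × 100 = 122.3060

122.3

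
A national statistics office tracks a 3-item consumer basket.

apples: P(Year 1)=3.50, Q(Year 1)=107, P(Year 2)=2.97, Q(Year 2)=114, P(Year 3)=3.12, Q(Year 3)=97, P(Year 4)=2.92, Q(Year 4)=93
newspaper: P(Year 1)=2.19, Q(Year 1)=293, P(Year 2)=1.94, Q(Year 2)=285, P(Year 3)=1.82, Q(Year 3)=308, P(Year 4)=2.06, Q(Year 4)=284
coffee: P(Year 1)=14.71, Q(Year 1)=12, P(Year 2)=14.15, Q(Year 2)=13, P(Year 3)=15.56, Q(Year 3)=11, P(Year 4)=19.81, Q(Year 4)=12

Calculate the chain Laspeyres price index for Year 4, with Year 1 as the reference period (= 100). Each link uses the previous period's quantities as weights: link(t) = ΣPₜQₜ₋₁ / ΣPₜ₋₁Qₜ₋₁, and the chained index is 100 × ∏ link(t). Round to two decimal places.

Link Year 1→Year 2:
ΣP(Year 2)Q(Year 1) = 2.97×107 + 1.94×293 + 14.15×12 = 317.79 + 568.42 + 169.8 = 1056.01
ΣP(Year 1)Q(Year 1) = 3.50×107 + 2.19×293 + 14.71×12 = 374.5 + 641.67 + 176.52 = 1192.69
link = 1056.01/1192.69 = 0.885402
Link Year 2→Year 3:
ΣP(Year 3)Q(Year 2) = 3.12×114 + 1.82×285 + 15.56×13 = 355.68 + 518.7 + 202.28 = 1076.66
ΣP(Year 2)Q(Year 2) = 2.97×114 + 1.94×285 + 14.15×13 = 338.58 + 552.9 + 183.95 = 1075.43
link = 1076.66/1075.43 = 1.001144
Link Year 3→Year 4:
ΣP(Year 4)Q(Year 3) = 2.92×97 + 2.06×308 + 19.81×11 = 283.24 + 634.48 + 217.91 = 1135.63
ΣP(Year 3)Q(Year 3) = 3.12×97 + 1.82×308 + 15.56×11 = 302.64 + 560.56 + 171.16 = 1034.36
link = 1135.63/1034.36 = 1.097906
Chained index = 100 × 0.885402 × 1.001144 × 1.097906 = 97.3200

97.32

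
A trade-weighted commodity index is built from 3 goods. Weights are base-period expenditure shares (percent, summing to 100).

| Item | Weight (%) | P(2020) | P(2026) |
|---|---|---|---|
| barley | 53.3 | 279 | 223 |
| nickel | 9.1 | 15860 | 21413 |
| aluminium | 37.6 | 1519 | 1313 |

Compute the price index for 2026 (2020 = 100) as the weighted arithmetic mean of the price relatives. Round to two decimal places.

barley: 53.3 × (223/279) = 53.3 × 0.799283 = 42.6018
nickel: 9.1 × (21413/15860) = 9.1 × 1.350126 = 12.2861
aluminium: 37.6 × (1313/1519) = 37.6 × 0.864384 = 32.5009
Index = Σ wᵢ·(p₁ᵢ/p₀ᵢ) = 42.6018 + 12.2861 + 32.5009 = 87.3888

87.39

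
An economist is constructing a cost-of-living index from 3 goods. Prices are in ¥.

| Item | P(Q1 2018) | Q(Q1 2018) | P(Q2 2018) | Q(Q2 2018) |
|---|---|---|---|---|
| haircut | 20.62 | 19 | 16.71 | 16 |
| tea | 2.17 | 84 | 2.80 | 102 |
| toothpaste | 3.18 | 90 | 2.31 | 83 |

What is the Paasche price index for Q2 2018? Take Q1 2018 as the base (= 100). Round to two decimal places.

91.35

Paasche price index uses current-period quantities as weights.
ΣP(Q2 2018)·Q(Q2 2018) = 16.71×16 + 2.80×102 + 2.31×83 = 267.36 + 285.6 + 191.73 = 744.69
ΣP(Q1 2018)·Q(Q2 2018) = 20.62×16 + 2.17×102 + 3.18×83 = 329.92 + 221.34 + 263.94 = 815.2
Index = 744.69 / 815.2 × 100 = 91.3506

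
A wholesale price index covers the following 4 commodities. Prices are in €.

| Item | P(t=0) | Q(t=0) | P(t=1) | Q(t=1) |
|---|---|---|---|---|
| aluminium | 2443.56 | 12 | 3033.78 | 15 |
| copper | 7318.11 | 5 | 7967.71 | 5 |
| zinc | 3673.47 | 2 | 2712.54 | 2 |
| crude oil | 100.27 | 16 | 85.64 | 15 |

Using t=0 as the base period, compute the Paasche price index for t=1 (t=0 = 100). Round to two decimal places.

112.13

Paasche price index uses current-period quantities as weights.
ΣP(t=1)·Q(t=1) = 3033.78×15 + 7967.71×5 + 2712.54×2 + 85.64×15 = 45506.7 + 39838.55 + 5425.08 + 1284.6 = 92054.93
ΣP(t=0)·Q(t=1) = 2443.56×15 + 7318.11×5 + 3673.47×2 + 100.27×15 = 36653.4 + 36590.55 + 7346.94 + 1504.05 = 82094.94
Index = 92054.93 / 82094.94 × 100 = 112.1323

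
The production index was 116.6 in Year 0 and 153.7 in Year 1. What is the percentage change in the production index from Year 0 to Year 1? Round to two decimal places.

31.82%

Change = (153.7 − 116.6) / 116.6 × 100
       = 37.1 / 116.6 × 100 = 31.8182%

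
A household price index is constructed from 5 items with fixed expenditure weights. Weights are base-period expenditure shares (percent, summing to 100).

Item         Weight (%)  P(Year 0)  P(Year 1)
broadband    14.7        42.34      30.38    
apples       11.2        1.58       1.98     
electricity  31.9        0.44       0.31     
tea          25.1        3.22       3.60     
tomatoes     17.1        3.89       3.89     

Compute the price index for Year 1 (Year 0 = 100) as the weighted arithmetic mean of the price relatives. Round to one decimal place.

broadband: 14.7 × (30.38/42.34) = 14.7 × 0.717525 = 10.5476
apples: 11.2 × (1.98/1.58) = 11.2 × 1.253165 = 14.0354
electricity: 31.9 × (0.31/0.44) = 31.9 × 0.704545 = 22.4750
tea: 25.1 × (3.60/3.22) = 25.1 × 1.118012 = 28.0621
tomatoes: 17.1 × (3.89/3.89) = 17.1 × 1.000000 = 17.1000
Index = Σ wᵢ·(p₁ᵢ/p₀ᵢ) = 10.5476 + 14.0354 + 22.4750 + 28.0621 + 17.1000 = 92.2202

92.2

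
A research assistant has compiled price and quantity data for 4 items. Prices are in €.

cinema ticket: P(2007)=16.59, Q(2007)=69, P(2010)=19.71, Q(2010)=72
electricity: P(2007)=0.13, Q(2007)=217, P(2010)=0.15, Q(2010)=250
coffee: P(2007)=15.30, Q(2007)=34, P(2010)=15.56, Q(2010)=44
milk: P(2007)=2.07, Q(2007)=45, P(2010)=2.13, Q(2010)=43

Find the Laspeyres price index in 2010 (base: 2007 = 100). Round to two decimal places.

112.94

Laspeyres price index uses base-period quantities as weights.
ΣP(2010)·Q(2007) = 19.71×69 + 0.15×217 + 15.56×34 + 2.13×45 = 1359.99 + 32.55 + 529.04 + 95.85 = 2017.43
ΣP(2007)·Q(2007) = 16.59×69 + 0.13×217 + 15.30×34 + 2.07×45 = 1144.71 + 28.21 + 520.2 + 93.15 = 1786.27
Index = 2017.43 / 1786.27 × 100 = 112.9409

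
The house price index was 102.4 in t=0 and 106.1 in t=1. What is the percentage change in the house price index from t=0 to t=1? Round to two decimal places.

3.61%

Change = (106.1 − 102.4) / 102.4 × 100
       = 3.7 / 102.4 × 100 = 3.6133%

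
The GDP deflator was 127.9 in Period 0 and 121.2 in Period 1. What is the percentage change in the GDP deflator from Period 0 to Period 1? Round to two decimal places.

Change = (121.2 − 127.9) / 127.9 × 100
       = -6.7 / 127.9 × 100 = -5.2385%

-5.24%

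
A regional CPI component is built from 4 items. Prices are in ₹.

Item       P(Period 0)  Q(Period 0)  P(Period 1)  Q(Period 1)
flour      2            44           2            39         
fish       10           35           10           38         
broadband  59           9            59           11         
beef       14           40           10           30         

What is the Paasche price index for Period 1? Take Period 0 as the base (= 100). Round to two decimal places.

92.14

Paasche price index uses current-period quantities as weights.
ΣP(Period 1)·Q(Period 1) = 2×39 + 10×38 + 59×11 + 10×30 = 78 + 380 + 649 + 300 = 1407
ΣP(Period 0)·Q(Period 1) = 2×39 + 10×38 + 59×11 + 14×30 = 78 + 380 + 649 + 420 = 1527
Index = 1407 / 1527 × 100 = 92.1415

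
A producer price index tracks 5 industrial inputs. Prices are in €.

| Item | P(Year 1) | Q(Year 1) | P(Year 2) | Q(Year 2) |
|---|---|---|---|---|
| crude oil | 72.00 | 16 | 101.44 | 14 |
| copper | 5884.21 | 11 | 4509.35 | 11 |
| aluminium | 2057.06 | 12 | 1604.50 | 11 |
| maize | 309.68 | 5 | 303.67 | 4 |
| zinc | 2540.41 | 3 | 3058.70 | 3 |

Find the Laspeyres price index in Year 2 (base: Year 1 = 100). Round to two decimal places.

81.39

Laspeyres price index uses base-period quantities as weights.
ΣP(Year 2)·Q(Year 1) = 101.44×16 + 4509.35×11 + 1604.50×12 + 303.67×5 + 3058.70×3 = 1623.04 + 49602.85 + 19254 + 1518.35 + 9176.1 = 81174.34
ΣP(Year 1)·Q(Year 1) = 72.00×16 + 5884.21×11 + 2057.06×12 + 309.68×5 + 2540.41×3 = 1152 + 64726.31 + 24684.72 + 1548.4 + 7621.23 = 99732.66
Index = 81174.34 / 99732.66 × 100 = 81.3919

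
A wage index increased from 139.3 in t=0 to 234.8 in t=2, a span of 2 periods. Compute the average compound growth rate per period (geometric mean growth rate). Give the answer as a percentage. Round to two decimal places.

Growth factor = (234.8/139.3)^(1/2) = (1.685571)^(1/2) = 1.298295
Growth rate = 1.298295 − 1 = 0.298295 = 29.8295%

29.83%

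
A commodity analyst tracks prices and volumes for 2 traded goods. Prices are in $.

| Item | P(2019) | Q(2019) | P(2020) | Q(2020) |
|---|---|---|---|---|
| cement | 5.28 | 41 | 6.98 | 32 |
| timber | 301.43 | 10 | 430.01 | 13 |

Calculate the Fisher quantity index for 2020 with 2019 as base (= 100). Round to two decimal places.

Laspeyres component (base-period weights):
ΣP(2019)Q(2020) = 5.28×32 + 301.43×13 = 168.96 + 3918.59 = 4087.55
ΣP(2019)Q(2019) = 5.28×41 + 301.43×10 = 216.48 + 3014.3 = 3230.78
L = 4087.55 / 3230.78 × 100 = 126.5190
Paasche component (current-period weights):
ΣP(2020)Q(2020) = 6.98×32 + 430.01×13 = 223.36 + 5590.13 = 5813.49
ΣP(2020)Q(2019) = 6.98×41 + 430.01×10 = 286.18 + 4300.1 = 4586.28
P = 5813.49 / 4586.28 × 100 = 126.7583
Fisher = √(L × P) = √(126.5190 × 126.7583) = 126.6386

126.64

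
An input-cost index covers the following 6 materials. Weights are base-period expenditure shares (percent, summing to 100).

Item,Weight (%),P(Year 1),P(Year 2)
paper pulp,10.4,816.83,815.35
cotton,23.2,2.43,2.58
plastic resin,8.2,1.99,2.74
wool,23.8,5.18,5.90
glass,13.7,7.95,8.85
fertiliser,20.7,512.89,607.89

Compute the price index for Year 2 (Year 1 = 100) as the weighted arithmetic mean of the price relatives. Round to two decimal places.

113.20

paper pulp: 10.4 × (815.35/816.83) = 10.4 × 0.998188 = 10.3812
cotton: 23.2 × (2.58/2.43) = 23.2 × 1.061728 = 24.6321
plastic resin: 8.2 × (2.74/1.99) = 8.2 × 1.376884 = 11.2905
wool: 23.8 × (5.90/5.18) = 23.8 × 1.138996 = 27.1081
glass: 13.7 × (8.85/7.95) = 13.7 × 1.113208 = 15.2509
fertiliser: 20.7 × (607.89/512.89) = 20.7 × 1.185225 = 24.5342
Index = Σ wᵢ·(p₁ᵢ/p₀ᵢ) = 10.3812 + 24.6321 + 11.2905 + 27.1081 + 15.2509 + 24.5342 = 113.1969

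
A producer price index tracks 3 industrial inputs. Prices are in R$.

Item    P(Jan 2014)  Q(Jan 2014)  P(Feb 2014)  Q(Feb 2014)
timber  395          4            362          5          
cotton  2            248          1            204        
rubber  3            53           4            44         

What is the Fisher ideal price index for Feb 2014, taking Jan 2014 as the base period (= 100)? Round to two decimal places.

Laspeyres component (base-period weights):
ΣP(Feb 2014)Q(Jan 2014) = 362×4 + 1×248 + 4×53 = 1448 + 248 + 212 = 1908
ΣP(Jan 2014)Q(Jan 2014) = 395×4 + 2×248 + 3×53 = 1580 + 496 + 159 = 2235
L = 1908 / 2235 × 100 = 85.3691
Paasche component (current-period weights):
ΣP(Feb 2014)Q(Feb 2014) = 362×5 + 1×204 + 4×44 = 1810 + 204 + 176 = 2190
ΣP(Jan 2014)Q(Feb 2014) = 395×5 + 2×204 + 3×44 = 1975 + 408 + 132 = 2515
P = 2190 / 2515 × 100 = 87.0775
Fisher = √(L × P) = √(85.3691 × 87.0775) = 86.2191

86.22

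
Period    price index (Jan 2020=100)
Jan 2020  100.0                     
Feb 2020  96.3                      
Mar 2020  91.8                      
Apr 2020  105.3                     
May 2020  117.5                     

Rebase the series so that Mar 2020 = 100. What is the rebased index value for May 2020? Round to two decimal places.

128.00

Rebased(May 2020) = 117.5 / 91.8 × 100 = 127.9956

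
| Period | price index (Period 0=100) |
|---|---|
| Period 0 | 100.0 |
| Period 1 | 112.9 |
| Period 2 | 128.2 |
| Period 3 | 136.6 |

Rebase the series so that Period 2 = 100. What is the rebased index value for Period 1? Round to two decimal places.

88.07

Rebased(Period 1) = 112.9 / 128.2 × 100 = 88.0655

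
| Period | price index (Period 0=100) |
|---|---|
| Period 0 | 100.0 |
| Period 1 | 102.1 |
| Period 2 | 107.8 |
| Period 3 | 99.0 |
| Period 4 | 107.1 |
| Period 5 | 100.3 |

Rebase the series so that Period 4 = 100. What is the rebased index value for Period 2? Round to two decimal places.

Rebased(Period 2) = 107.8 / 107.1 × 100 = 100.6536

100.65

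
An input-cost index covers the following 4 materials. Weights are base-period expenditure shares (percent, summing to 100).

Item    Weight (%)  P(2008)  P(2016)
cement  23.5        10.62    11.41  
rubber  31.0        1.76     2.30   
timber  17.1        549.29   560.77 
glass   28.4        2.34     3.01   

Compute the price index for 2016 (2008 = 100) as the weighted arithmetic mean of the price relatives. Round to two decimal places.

cement: 23.5 × (11.41/10.62) = 23.5 × 1.074388 = 25.2481
rubber: 31.0 × (2.30/1.76) = 31.0 × 1.306818 = 40.5114
timber: 17.1 × (560.77/549.29) = 17.1 × 1.020900 = 17.4574
glass: 28.4 × (3.01/2.34) = 28.4 × 1.286325 = 36.5316
Index = Σ wᵢ·(p₁ᵢ/p₀ᵢ) = 25.2481 + 40.5114 + 17.4574 + 36.5316 = 119.7485

119.75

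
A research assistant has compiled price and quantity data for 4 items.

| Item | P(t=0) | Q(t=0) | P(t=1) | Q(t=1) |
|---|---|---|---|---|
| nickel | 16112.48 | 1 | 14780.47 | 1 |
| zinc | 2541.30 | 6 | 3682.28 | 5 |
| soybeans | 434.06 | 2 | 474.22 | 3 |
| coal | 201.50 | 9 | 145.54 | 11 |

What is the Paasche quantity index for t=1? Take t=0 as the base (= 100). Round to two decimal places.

92.55

Paasche quantity index uses current-period prices as weights.
ΣP(t=1)·Q(t=1) = 14780.47×1 + 3682.28×5 + 474.22×3 + 145.54×11 = 14780.47 + 18411.4 + 1422.66 + 1600.94 = 36215.47
ΣP(t=1)·Q(t=0) = 14780.47×1 + 3682.28×6 + 474.22×2 + 145.54×9 = 14780.47 + 22093.68 + 948.44 + 1309.86 = 39132.45
Index = 36215.47 / 39132.45 × 100 = 92.5459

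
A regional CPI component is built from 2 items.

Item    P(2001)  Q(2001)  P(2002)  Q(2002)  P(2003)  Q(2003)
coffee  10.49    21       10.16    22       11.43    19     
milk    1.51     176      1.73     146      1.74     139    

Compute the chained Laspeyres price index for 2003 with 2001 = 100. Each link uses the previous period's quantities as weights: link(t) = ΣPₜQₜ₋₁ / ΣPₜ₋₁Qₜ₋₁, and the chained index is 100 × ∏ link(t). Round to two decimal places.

Link 2001→2002:
ΣP(2002)Q(2001) = 10.16×21 + 1.73×176 = 213.36 + 304.48 = 517.84
ΣP(2001)Q(2001) = 10.49×21 + 1.51×176 = 220.29 + 265.76 = 486.05
link = 517.84/486.05 = 1.065405
Link 2002→2003:
ΣP(2003)Q(2002) = 11.43×22 + 1.74×146 = 251.46 + 254.04 = 505.5
ΣP(2002)Q(2002) = 10.16×22 + 1.73×146 = 223.52 + 252.58 = 476.1
link = 505.5/476.1 = 1.061752
Chained index = 100 × 1.065405 × 1.061752 = 113.1195

113.12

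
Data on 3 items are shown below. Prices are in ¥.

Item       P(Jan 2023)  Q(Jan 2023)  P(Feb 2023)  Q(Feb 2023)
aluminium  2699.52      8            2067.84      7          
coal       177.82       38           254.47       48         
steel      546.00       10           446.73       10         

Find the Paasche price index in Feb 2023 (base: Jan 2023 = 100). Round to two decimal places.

Paasche price index uses current-period quantities as weights.
ΣP(Feb 2023)·Q(Feb 2023) = 2067.84×7 + 254.47×48 + 446.73×10 = 14474.88 + 12214.56 + 4467.3 = 31156.74
ΣP(Jan 2023)·Q(Feb 2023) = 2699.52×7 + 177.82×48 + 546.00×10 = 18896.64 + 8535.36 + 5460 = 32892
Index = 31156.74 / 32892 × 100 = 94.7244

94.72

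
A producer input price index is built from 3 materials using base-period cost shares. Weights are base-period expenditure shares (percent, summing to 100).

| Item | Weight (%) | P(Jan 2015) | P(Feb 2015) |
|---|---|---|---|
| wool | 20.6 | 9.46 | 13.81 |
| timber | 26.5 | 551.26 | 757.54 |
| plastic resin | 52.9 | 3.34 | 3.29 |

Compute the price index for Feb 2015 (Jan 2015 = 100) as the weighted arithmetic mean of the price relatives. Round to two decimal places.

wool: 20.6 × (13.81/9.46) = 20.6 × 1.459831 = 30.0725
timber: 26.5 × (757.54/551.26) = 26.5 × 1.374197 = 36.4162
plastic resin: 52.9 × (3.29/3.34) = 52.9 × 0.985030 = 52.1081
Index = Σ wᵢ·(p₁ᵢ/p₀ᵢ) = 30.0725 + 36.4162 + 52.1081 = 118.5968

118.60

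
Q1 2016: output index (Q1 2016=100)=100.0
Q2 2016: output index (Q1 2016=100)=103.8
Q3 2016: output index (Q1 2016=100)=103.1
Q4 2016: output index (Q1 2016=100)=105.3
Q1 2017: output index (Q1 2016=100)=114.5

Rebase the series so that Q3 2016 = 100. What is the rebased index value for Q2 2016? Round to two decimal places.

100.68

Rebased(Q2 2016) = 103.8 / 103.1 × 100 = 100.6790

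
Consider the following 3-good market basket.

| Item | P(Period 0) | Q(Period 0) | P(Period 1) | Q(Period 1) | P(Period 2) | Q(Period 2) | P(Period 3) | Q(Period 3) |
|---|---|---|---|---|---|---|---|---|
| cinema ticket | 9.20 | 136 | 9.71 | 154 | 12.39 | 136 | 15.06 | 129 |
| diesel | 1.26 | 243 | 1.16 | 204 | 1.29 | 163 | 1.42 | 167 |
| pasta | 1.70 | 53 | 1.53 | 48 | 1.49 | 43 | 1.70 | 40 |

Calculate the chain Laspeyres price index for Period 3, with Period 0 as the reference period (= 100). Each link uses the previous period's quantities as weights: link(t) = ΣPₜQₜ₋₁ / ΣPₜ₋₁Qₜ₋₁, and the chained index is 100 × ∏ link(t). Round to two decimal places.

Link Period 0→Period 1:
ΣP(Period 1)Q(Period 0) = 9.71×136 + 1.16×243 + 1.53×53 = 1320.56 + 281.88 + 81.09 = 1683.53
ΣP(Period 0)Q(Period 0) = 9.20×136 + 1.26×243 + 1.70×53 = 1251.2 + 306.18 + 90.1 = 1647.48
link = 1683.53/1647.48 = 1.021882
Link Period 1→Period 2:
ΣP(Period 2)Q(Period 1) = 12.39×154 + 1.29×204 + 1.49×48 = 1908.06 + 263.16 + 71.52 = 2242.74
ΣP(Period 1)Q(Period 1) = 9.71×154 + 1.16×204 + 1.53×48 = 1495.34 + 236.64 + 73.44 = 1805.42
link = 2242.74/1805.42 = 1.242226
Link Period 2→Period 3:
ΣP(Period 3)Q(Period 2) = 15.06×136 + 1.42×163 + 1.70×43 = 2048.16 + 231.46 + 73.1 = 2352.72
ΣP(Period 2)Q(Period 2) = 12.39×136 + 1.29×163 + 1.49×43 = 1685.04 + 210.27 + 64.07 = 1959.38
link = 2352.72/1959.38 = 1.200747
Chained index = 100 × 1.021882 × 1.242226 × 1.200747 = 152.4239

152.42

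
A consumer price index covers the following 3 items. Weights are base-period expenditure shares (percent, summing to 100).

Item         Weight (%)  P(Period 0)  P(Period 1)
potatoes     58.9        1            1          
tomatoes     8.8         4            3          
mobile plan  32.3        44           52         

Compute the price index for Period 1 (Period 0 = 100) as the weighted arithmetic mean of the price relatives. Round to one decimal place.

103.7

potatoes: 58.9 × (1/1) = 58.9 × 1.000000 = 58.9000
tomatoes: 8.8 × (3/4) = 8.8 × 0.750000 = 6.6000
mobile plan: 32.3 × (52/44) = 32.3 × 1.181818 = 38.1727
Index = Σ wᵢ·(p₁ᵢ/p₀ᵢ) = 58.9000 + 6.6000 + 38.1727 = 103.6727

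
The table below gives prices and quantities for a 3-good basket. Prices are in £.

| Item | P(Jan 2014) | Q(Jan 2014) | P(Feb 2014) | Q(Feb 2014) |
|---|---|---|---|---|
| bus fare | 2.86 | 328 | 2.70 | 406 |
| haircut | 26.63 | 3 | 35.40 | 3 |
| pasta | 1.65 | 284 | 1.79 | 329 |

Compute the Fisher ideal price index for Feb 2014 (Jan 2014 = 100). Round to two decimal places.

Laspeyres component (base-period weights):
ΣP(Feb 2014)Q(Jan 2014) = 2.70×328 + 35.40×3 + 1.79×284 = 885.6 + 106.2 + 508.36 = 1500.16
ΣP(Jan 2014)Q(Jan 2014) = 2.86×328 + 26.63×3 + 1.65×284 = 938.08 + 79.89 + 468.6 = 1486.57
L = 1500.16 / 1486.57 × 100 = 100.9142
Paasche component (current-period weights):
ΣP(Feb 2014)Q(Feb 2014) = 2.70×406 + 35.40×3 + 1.79×329 = 1096.2 + 106.2 + 588.91 = 1791.31
ΣP(Jan 2014)Q(Feb 2014) = 2.86×406 + 26.63×3 + 1.65×329 = 1161.16 + 79.89 + 542.85 = 1783.9
P = 1791.31 / 1783.9 × 100 = 100.4154
Fisher = √(L × P) = √(100.9142 × 100.4154) = 100.6645

100.66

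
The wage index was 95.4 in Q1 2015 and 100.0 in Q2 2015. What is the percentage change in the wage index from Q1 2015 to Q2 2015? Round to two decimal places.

4.82%

Change = (100.0 − 95.4) / 95.4 × 100
       = 4.6 / 95.4 × 100 = 4.8218%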